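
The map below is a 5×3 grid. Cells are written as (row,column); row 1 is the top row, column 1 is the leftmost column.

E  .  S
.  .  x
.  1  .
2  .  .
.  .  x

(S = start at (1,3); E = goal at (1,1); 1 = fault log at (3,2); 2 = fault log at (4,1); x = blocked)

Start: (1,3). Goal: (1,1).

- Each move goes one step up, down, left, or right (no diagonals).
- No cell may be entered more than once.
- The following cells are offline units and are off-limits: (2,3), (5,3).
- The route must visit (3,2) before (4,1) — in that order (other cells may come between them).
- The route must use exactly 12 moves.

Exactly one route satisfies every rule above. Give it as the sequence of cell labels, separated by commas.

The waypoints must appear in the order (3,2), (4,1), with no cell reused.
Route from (1,3): left to (1,2), 2× down (reaching (3,2)), right to (3,3), down to (4,3), left to (4,2), down to (5,2), left to (5,1), 4× up (reaching (1,1)) — 12 moves in all.
Check: order respected (1 at step 3, 2 at step 9); 12 moves as required.

(1,3), (1,2), (2,2), (3,2), (3,3), (4,3), (4,2), (5,2), (5,1), (4,1), (3,1), (2,1), (1,1)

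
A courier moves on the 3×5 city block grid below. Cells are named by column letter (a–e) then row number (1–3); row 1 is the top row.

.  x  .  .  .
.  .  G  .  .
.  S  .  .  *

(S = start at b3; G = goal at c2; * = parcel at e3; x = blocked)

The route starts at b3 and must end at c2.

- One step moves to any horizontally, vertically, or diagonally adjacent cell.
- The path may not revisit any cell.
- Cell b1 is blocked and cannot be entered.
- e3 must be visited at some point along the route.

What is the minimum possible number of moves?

5

Any route passes through e3 somewhere between b3 and c2. Summing Chebyshev distances along the two legs (b3 → e3 → c2) gives a lower bound of 3 + 2 = 5 moves.
A route of 5 moves achieves this: b3 → c3 → d2 → e3 → d3 → c2.
Since 5 matches the lower bound, it is optimal.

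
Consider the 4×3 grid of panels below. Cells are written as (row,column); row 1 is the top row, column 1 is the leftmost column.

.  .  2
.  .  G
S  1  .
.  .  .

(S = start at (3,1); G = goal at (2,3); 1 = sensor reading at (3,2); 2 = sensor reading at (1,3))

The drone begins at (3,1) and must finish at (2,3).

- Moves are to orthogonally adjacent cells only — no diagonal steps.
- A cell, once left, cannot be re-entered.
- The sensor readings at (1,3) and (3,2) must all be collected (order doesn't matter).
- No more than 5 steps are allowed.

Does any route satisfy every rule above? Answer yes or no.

yes

One route that works: (3,1) → (3,2) → (2,2) → (1,2) → (1,3) → (2,3).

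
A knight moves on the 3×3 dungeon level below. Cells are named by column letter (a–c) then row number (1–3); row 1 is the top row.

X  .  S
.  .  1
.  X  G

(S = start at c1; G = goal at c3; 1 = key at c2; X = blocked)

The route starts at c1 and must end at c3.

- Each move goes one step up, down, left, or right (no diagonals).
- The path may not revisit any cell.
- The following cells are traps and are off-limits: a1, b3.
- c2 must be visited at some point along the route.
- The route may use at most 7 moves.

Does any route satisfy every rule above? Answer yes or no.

One route that works: c1 → c2 → c3.

yes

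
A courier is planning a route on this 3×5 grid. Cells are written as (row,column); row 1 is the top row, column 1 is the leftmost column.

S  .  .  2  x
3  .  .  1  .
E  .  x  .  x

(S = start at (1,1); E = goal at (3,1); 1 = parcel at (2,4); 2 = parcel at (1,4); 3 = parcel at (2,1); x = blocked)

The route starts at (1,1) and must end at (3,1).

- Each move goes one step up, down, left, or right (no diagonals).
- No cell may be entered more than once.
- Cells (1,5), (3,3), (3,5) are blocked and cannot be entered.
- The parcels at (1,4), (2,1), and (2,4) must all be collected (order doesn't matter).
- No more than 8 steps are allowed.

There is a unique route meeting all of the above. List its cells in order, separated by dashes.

Any route must reach (1,4), (2,1), and (2,4) and still end at (3,1) within 8 moves, so the order of the required stops is forced.
Route from (1,1): right 3 to (1,4), down 1 to (2,4), left 3 to (2,1), down 1 to (3,1) — 8 moves in all.
Check: all required cells visited; 8 ≤ 8 moves.

(1,1) - (1,2) - (1,3) - (1,4) - (2,4) - (2,3) - (2,2) - (2,1) - (3,1)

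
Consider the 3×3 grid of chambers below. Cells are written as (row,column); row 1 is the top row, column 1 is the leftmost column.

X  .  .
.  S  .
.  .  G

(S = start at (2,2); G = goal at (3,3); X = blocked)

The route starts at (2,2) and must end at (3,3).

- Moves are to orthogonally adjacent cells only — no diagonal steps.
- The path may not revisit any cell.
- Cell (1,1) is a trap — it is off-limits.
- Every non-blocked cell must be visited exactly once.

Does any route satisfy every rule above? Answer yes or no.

no

Colour the cells like a checkerboard: each orthogonal step flips colour, so a Hamiltonian route alternates colours. Here there are 4 cells of one colour and 4 of the other, with start on the same colour as the goal — the counts and endpoints can't be arranged into an alternating sequence of length 8, so no Hamiltonian route exists.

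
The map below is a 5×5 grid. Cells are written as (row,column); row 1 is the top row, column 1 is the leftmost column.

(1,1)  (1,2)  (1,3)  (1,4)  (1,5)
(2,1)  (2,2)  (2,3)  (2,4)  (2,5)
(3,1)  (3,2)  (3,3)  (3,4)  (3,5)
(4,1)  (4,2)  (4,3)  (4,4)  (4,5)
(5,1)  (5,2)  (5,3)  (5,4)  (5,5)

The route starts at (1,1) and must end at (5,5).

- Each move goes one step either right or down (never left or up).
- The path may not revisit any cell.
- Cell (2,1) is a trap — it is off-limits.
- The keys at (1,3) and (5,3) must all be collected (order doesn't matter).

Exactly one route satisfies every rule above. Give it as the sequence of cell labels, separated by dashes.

Moves only go right or down, so the column and row indices never decrease.
Route from (1,1): 2× right (reaching (1,3)), 4× down (reaching (5,3)), 2× right (reaching (5,5)) — 8 moves in all.
Check: all required cells visited.

(1,1) - (1,2) - (1,3) - (2,3) - (3,3) - (4,3) - (5,3) - (5,4) - (5,5)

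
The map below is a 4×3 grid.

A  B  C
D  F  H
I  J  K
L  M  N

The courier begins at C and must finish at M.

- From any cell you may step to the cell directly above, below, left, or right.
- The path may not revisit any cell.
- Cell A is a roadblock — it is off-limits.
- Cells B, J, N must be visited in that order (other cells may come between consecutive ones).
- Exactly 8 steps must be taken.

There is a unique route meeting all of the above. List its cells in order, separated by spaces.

The waypoints must appear in the order B, J, N, with no cell reused.
Route from C: left 1 to B, down 1 to F, left 1 to D, down 1 to I, right 2 to K, down 1 to N, left 1 to M — 8 moves in all.
Check: order respected (B at step 1, J at step 5, N at step 7); 8 moves as required.

C B F D I J K N M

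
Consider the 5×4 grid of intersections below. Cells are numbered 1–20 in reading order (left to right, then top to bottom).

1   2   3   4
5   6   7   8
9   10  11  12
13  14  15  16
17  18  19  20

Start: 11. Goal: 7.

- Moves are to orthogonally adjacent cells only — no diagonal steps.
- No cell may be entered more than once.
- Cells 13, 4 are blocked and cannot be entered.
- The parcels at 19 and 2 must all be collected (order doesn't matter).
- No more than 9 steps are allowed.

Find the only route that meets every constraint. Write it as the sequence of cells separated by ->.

The 9-move cap with required stops at 19, 2 leaves no slack for detours.
Route from 11: down 2 to 19, left 1 to 18, up 4 to 2, right 1 to 3, down 1 to 7 — 9 moves in all.
Check: all required cells visited; 9 ≤ 9 moves.

11 -> 15 -> 19 -> 18 -> 14 -> 10 -> 6 -> 2 -> 3 -> 7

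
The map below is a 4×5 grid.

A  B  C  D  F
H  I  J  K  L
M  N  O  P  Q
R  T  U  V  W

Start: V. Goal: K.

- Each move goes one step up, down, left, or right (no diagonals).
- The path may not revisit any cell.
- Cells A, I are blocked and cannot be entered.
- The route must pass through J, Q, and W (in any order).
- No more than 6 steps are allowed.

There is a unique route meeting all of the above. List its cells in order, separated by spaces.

The 6-move cap with required stops at J, Q, W leaves no slack for detours.
Route from V: right to W, up to Q, 2× left (reaching O), up to J, right to K — 6 moves in all.
Check: all required cells visited; 6 ≤ 6 moves.

V W Q P O J K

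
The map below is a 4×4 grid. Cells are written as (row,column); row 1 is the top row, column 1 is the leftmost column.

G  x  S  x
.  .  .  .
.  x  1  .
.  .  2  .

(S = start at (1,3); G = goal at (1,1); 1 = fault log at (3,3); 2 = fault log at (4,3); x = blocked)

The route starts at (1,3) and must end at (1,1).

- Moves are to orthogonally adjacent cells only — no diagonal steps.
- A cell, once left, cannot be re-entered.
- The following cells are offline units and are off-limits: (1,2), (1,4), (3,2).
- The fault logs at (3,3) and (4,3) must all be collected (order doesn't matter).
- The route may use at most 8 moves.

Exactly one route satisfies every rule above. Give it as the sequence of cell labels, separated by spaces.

(1,3) (2,3) (3,3) (4,3) (4,2) (4,1) (3,1) (2,1) (1,1)

Any route must reach (3,3) and (4,3) and still end at (1,1) within 8 moves, so the order of the required stops is forced.
Route from (1,3): down 3 to (4,3), left 2 to (4,1), up 3 to (1,1) — 8 moves in all.
Check: all required cells visited; 8 ≤ 8 moves.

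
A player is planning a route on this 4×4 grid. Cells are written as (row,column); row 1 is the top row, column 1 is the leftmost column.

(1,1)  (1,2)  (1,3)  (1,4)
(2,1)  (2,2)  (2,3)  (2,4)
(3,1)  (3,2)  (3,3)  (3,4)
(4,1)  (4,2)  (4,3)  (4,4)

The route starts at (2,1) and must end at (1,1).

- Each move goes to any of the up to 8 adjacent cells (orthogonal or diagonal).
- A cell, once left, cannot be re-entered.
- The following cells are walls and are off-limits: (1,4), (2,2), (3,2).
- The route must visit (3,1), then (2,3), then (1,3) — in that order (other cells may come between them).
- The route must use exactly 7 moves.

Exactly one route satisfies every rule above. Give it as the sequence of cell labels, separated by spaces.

(2,1) (3,1) (4,2) (3,3) (2,3) (1,3) (1,2) (1,1)

The waypoints must appear in the order (3,1), (2,3), (1,3), with no cell reused.
Route from (2,1): down 1 to (3,1), down-right 1 to (4,2), up-right 1 to (3,3), up 2 to (1,3), left 2 to (1,1) — 7 moves in all.
Check: order respected ((3,1) at step 1, (2,3) at step 4, (1,3) at step 5); 7 moves as required.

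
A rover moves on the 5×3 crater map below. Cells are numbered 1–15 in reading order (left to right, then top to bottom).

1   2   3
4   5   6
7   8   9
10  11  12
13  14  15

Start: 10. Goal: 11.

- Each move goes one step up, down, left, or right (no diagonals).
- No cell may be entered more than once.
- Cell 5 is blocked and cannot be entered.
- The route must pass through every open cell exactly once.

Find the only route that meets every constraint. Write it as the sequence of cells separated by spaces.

Need to visit all 14 open cells exactly once, starting at 10 and ending at 11.
Cell 1 has only two open neighbours (4 and 2), so the path must pass straight through it: one of those is the cell it's entered from and the other is where it exits.
Route from 10: down to 13, 2× right (reaching 15), 4× up (reaching 3), 2× left (reaching 1), 2× down (reaching 7), right to 8, down to 11 — 13 moves in all.
Check: all 14 open cells covered.

10 13 14 15 12 9 6 3 2 1 4 7 8 11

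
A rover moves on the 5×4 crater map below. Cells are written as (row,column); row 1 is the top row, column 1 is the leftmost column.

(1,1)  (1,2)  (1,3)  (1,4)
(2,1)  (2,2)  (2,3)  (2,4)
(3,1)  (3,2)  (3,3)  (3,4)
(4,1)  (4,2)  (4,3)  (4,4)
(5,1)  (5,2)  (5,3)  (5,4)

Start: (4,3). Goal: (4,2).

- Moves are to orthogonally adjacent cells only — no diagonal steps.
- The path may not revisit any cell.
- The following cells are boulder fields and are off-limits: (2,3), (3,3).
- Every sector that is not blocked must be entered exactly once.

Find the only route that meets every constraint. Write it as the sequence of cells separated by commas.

Need to visit all 18 open cells exactly once, starting at (4,3) and ending at (4,2).
Route from (4,3): down to (5,3), right to (5,4), 4× up (reaching (1,4)), 3× left (reaching (1,1)), down to (2,1), right to (2,2), down to (3,2), left to (3,1), 2× down (reaching (5,1)), right to (5,2), up to (4,2) — 17 moves in all.
Check: all 18 open cells covered.

(4,3), (5,3), (5,4), (4,4), (3,4), (2,4), (1,4), (1,3), (1,2), (1,1), (2,1), (2,2), (3,2), (3,1), (4,1), (5,1), (5,2), (4,2)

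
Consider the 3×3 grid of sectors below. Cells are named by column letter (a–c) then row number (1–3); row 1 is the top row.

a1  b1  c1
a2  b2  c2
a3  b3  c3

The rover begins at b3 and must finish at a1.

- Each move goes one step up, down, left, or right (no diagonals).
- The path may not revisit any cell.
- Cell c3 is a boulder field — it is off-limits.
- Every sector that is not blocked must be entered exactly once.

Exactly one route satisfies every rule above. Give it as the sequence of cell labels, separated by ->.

Need to visit all 8 open cells exactly once, starting at b3 and ending at a1.
Cell a3 has only two open neighbours (a2 and b3), so the path must pass straight through it: one of those is the cell it's entered from and the other is where it exits.
Route from b3: left 1 to a3, up 1 to a2, right 2 to c2, up 1 to c1, left 2 to a1 — 7 moves in all.
Check: all 8 open cells covered.

b3 -> a3 -> a2 -> b2 -> c2 -> c1 -> b1 -> a1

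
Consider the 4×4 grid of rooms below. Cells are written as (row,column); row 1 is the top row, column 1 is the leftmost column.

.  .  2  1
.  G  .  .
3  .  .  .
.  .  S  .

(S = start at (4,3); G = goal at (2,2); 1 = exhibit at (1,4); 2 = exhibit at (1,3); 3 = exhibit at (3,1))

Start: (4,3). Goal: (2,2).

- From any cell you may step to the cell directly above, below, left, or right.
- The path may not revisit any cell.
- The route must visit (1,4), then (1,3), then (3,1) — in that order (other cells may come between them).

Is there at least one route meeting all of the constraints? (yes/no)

One route that works: (4,3) → (3,3) → (2,3) → (2,4) → (1,4) → (1,3) → (1,2) → (1,1) → (2,1) → (3,1) → (3,2) → (2,2).

yes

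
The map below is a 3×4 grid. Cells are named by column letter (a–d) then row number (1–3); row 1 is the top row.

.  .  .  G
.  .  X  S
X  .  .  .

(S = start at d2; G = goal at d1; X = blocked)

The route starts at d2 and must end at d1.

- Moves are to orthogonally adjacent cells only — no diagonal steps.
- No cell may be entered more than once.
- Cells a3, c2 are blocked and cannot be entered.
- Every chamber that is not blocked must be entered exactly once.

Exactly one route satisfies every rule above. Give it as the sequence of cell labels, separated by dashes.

Need to visit all 10 open cells exactly once, starting at d2 and ending at d1.
Cell d3 has only two open neighbours (d2 and c3), so the path must pass straight through it: one of those is the cell it's entered from and the other is where it exits.
Route from d2: down 1 to d3, left 2 to b3, up 1 to b2, left 1 to a2, up 1 to a1, right 3 to d1 — 9 moves in all.
Check: all 10 open cells covered.

d2 - d3 - c3 - b3 - b2 - a2 - a1 - b1 - c1 - d1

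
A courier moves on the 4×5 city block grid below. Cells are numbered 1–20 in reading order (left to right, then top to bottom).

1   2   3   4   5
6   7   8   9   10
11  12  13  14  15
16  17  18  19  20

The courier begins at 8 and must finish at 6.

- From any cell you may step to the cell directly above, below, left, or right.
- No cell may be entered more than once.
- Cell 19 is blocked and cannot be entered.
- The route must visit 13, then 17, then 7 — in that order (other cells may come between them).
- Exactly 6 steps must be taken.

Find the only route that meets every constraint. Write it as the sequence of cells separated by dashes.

The waypoints must appear in the order 13, 17, 7, with no cell reused.
Route from 8: 2× down (reaching 18), left to 17, 2× up (reaching 7), left to 6 — 6 moves in all.
Check: order respected (13 at step 1, 17 at step 3, 7 at step 5); 6 moves as required.

8 - 13 - 18 - 17 - 12 - 7 - 6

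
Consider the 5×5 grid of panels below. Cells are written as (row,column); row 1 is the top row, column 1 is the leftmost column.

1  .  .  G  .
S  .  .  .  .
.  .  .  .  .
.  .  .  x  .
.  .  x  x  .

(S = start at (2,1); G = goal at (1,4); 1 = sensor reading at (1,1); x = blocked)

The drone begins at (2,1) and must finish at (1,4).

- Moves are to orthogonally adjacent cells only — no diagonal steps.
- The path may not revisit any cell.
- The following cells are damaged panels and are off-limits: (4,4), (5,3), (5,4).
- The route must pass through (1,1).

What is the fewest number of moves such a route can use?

Any route passes through (1,1) somewhere between (2,1) and (1,4). Summing Manhattan distances along the two legs ((2,1) → (1,1) → (1,4)) gives a lower bound of 1 + 3 = 4 moves.
A route of 4 moves achieves this: (2,1) → (1,1) → (1,2) → (1,3) → (1,4).
Since 4 matches the lower bound, it is optimal.

4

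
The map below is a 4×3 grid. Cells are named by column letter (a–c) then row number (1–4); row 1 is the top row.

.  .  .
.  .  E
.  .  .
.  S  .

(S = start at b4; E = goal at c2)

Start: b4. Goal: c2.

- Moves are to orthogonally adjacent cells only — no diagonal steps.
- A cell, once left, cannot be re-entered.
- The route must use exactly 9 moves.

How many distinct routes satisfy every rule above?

6

Need simple routes of exactly 9 moves from b4 to c2 (Manhattan distance 3, so 3 moves are spent on a detour and 3 undoing it).
Enumerating: b4 a4 a3 a2 a1 b1 b2 b3 c3 c2 | b4 a4 a3 b3 b2 a2 a1 b1 c1 c2 | b4 c4 c3 b3 b2 a2 a1 b1 c1 c2 | b4 c4 c3 b3 a3 a2 a1 b1 b2 c2 | b4 c4 c3 b3 a3 a2 a1 b1 c1 c2 | b4 c4 c3 b3 a3 a2 b2 b1 c1 c2.
That gives 6 routes.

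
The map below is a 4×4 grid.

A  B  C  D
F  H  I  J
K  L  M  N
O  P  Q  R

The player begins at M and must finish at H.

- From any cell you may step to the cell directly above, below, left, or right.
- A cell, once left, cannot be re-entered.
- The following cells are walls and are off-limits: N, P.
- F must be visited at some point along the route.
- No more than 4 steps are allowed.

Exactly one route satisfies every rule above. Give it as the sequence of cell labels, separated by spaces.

Any route must reach F and still end at H within 4 moves, so the order of the required stops is forced.
Route from M: 2× left (reaching K), up to F, right to H — 4 moves in all.
Check: all required cells visited; 4 ≤ 4 moves.

M L K F H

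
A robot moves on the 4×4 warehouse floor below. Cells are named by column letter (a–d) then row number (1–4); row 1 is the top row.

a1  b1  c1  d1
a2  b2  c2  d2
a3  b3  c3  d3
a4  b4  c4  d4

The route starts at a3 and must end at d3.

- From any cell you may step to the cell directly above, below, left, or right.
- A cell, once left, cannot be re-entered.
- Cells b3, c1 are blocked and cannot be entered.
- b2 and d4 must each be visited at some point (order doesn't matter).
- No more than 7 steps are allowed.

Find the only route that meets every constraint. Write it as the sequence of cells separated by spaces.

Any route must reach b2 and d4 and still end at d3 within 7 moves, so the order of the required stops is forced.
Route from a3: up 1 to a2, right 2 to c2, down 2 to c4, right 1 to d4, up 1 to d3 — 7 moves in all.
Check: all required cells visited; 7 ≤ 7 moves.

a3 a2 b2 c2 c3 c4 d4 d3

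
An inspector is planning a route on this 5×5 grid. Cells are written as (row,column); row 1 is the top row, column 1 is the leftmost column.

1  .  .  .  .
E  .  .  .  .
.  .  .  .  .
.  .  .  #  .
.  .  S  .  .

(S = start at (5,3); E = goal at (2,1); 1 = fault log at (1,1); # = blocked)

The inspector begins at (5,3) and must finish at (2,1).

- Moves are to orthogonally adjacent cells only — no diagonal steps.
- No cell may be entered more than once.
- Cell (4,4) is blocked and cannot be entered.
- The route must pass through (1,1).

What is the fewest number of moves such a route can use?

Any route passes through (1,1) somewhere between (5,3) and (2,1). Summing Manhattan distances along the two legs ((5,3) → (1,1) → (2,1)) gives a lower bound of 6 + 1 = 7 moves.
A route of 7 moves achieves this: (5,3) → (4,3) → (3,3) → (2,3) → (1,3) → (1,2) → (1,1) → (2,1).
Since 7 matches the lower bound, it is optimal.

7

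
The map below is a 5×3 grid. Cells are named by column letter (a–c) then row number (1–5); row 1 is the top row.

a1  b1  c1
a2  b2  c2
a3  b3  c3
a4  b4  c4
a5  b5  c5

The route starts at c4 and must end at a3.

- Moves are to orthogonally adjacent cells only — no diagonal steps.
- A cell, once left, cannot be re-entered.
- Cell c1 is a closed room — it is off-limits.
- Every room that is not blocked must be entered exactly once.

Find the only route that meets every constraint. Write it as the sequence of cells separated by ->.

Need to visit all 14 open cells exactly once, starting at c4 and ending at a3.
Cell a1 has only two open neighbours (a2 and b1), so the path must pass straight through it: one of those is the cell it's entered from and the other is where it exits.
Route from c4: down 1 to c5, left 2 to a5, up 1 to a4, right 1 to b4, up 1 to b3, right 1 to c3, up 1 to c2, left 1 to b2, up 1 to b1, left 1 to a1, down 2 to a3 — 13 moves in all.
Check: all 14 open cells covered.

c4 -> c5 -> b5 -> a5 -> a4 -> b4 -> b3 -> c3 -> c2 -> b2 -> b1 -> a1 -> a2 -> a3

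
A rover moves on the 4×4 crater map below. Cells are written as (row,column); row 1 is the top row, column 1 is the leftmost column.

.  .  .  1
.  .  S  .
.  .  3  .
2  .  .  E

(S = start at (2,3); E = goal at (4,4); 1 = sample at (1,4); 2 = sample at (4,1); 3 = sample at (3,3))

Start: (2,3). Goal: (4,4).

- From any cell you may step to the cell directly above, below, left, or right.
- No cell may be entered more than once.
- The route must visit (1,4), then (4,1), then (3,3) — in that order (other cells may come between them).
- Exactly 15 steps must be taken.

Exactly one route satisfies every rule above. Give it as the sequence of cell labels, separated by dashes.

(2,3) - (2,4) - (1,4) - (1,3) - (1,2) - (1,1) - (2,1) - (2,2) - (3,2) - (3,1) - (4,1) - (4,2) - (4,3) - (3,3) - (3,4) - (4,4)

The waypoints must appear in the order (1,4), (4,1), (3,3), with no cell reused.
Route from (2,3): right 1 to (2,4), up 1 to (1,4), left 3 to (1,1), down 1 to (2,1), right 1 to (2,2), down 1 to (3,2), left 1 to (3,1), down 1 to (4,1), right 2 to (4,3), up 1 to (3,3), right 1 to (3,4), down 1 to (4,4) — 15 moves in all.
Check: order respected (1 at step 2, 2 at step 10, 3 at step 13); 15 moves as required.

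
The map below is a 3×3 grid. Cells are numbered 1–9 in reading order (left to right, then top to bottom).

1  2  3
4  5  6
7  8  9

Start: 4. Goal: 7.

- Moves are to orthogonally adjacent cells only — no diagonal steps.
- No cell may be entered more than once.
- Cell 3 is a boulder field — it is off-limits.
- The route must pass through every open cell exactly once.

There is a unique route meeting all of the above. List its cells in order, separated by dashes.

4 - 1 - 2 - 5 - 6 - 9 - 8 - 7

Need to visit all 8 open cells exactly once, starting at 4 and ending at 7.
Cell 1 has only two open neighbours (4 and 2), so the path must pass straight through it: one of those is the cell it's entered from and the other is where it exits.
Route from 4: up to 1, right to 2, down to 5, right to 6, down to 9, 2× left (reaching 7) — 7 moves in all.
Check: all 8 open cells covered.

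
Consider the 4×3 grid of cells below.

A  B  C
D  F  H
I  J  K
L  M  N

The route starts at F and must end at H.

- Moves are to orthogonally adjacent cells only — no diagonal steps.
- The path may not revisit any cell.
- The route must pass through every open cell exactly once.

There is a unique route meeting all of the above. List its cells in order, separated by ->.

F -> J -> K -> N -> M -> L -> I -> D -> A -> B -> C -> H

Need to visit all 12 open cells exactly once, starting at F and ending at H.
Route from F: down to J, right to K, down to N, 2× left (reaching L), 3× up (reaching A), 2× right (reaching C), down to H — 11 moves in all.
Check: all 12 open cells covered.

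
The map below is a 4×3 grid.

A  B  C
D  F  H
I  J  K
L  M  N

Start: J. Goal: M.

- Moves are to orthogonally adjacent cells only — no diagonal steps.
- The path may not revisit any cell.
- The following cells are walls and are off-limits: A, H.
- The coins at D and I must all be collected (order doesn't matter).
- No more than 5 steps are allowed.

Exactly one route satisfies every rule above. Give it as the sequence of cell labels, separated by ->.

J -> F -> D -> I -> L -> M

The 5-move cap with required stops at D, I leaves no slack for detours.
Route from J: up 1 to F, left 1 to D, down 2 to L, right 1 to M — 5 moves in all.
Check: all required cells visited; 5 ≤ 5 moves.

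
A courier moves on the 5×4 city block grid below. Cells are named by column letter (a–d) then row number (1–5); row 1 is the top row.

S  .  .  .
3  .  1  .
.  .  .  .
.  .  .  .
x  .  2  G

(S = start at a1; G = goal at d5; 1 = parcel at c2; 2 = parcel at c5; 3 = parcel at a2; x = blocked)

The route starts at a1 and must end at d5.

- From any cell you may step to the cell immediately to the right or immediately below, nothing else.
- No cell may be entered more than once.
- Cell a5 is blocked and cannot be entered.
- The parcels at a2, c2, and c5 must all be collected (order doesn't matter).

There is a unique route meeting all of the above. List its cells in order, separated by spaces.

a1 a2 b2 c2 c3 c4 c5 d5

Moves only go right or down, so the column and row indices never decrease.
Route from a1: down 1 to a2, right 2 to c2, down 3 to c5, right 1 to d5 — 7 moves in all.
Check: all required cells visited.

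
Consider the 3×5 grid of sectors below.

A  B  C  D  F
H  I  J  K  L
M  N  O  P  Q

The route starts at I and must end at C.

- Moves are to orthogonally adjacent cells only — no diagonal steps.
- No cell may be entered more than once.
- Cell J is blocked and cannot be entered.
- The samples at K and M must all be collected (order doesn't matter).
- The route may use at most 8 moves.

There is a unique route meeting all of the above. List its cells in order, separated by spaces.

The budget equals the shortest possible length, so every move has to be on a shortest route through the required cells.
Route from I: left 1 to H, down 1 to M, right 3 to P, up 2 to D, left 1 to C — 8 moves in all.
Check: all required cells visited; 8 ≤ 8 moves.

I H M N O P K D C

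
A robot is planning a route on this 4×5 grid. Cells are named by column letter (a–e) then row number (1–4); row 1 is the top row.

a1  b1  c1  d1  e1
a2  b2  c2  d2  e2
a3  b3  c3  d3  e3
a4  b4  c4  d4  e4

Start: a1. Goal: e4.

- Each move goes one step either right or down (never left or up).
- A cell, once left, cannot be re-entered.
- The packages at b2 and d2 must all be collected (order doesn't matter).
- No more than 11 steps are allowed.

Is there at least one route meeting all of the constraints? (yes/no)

One route that works: a1 → a2 → b2 → c2 → d2 → d3 → d4 → e4.

yes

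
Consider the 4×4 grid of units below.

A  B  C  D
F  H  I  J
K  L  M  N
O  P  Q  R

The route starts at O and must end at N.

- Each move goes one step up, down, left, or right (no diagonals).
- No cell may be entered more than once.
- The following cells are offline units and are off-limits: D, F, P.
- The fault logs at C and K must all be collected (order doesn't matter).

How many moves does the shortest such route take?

Any route passes through C and K in some order between O and N. Summing Manhattan distances along each leg and taking the cheapest ordering (O → K → C → N) gives a lower bound of 1 + 4 + 3 = 8 moves.
A route of 8 moves achieves this: O → K → L → H → B → C → I → M → N.
Since 8 matches the lower bound, it is optimal.

8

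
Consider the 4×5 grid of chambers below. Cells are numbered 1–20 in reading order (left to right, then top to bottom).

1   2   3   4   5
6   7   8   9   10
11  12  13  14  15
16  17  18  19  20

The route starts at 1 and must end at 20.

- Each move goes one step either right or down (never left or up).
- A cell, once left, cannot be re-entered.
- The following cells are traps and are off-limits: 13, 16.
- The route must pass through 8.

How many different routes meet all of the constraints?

9

A right/down-only route from 1 to 20 makes exactly 3 down-moves and 4 right-moves in some order.
With no other constraints that would be C(7,3) = 35 routes.
Split at 8 and multiply the segment counts (each segment already excludes blocked cells): 1→8: 3; 8→20: 3; product = 9.
That gives 9 routes.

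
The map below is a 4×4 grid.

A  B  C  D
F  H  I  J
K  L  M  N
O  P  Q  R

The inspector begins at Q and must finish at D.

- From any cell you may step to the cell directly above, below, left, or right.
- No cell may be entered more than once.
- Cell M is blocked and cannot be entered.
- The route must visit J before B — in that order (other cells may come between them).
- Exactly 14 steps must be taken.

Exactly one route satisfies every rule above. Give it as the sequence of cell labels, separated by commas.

The waypoints must appear in the order J, B, with no cell reused.
Route from Q: right to R, 2× up (reaching J), 2× left (reaching H), 2× down (reaching P), left to O, 3× up (reaching A), 3× right (reaching D) — 14 moves in all.
Check: order respected (J at step 3, B at step 12); 14 moves as required.

Q, R, N, J, I, H, L, P, O, K, F, A, B, C, D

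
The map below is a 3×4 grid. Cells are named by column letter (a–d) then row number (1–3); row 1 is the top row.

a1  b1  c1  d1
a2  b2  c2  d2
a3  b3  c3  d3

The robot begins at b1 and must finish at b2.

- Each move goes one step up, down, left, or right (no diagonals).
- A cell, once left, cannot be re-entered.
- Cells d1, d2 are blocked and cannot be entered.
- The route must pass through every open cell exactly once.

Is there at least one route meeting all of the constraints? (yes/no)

Cell d3 has only one open neighbour but is neither the start nor the goal, so a Hamiltonian route would have to both enter and leave it through the same neighbour — impossible without revisiting.

no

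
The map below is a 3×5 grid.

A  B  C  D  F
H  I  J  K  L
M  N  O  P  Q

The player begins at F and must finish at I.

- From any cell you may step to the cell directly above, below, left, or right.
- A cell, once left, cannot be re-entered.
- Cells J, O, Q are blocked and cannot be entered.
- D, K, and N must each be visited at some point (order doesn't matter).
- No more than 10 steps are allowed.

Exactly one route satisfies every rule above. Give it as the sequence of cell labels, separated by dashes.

The budget equals the shortest possible length, so every move has to be on a shortest route through the required cells.
Route from F: down 1 to L, left 1 to K, up 1 to D, left 3 to A, down 2 to M, right 1 to N, up 1 to I — 10 moves in all.
Check: all required cells visited; 10 ≤ 10 moves.

F - L - K - D - C - B - A - H - M - N - I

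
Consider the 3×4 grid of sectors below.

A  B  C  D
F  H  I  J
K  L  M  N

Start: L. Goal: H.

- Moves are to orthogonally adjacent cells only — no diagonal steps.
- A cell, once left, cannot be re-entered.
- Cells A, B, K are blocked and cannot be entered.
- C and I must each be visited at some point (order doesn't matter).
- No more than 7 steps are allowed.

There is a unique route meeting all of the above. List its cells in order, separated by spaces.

The budget equals the shortest possible length, so every move has to be on a shortest route through the required cells.
Route from L: right 2 to N, up 2 to D, left 1 to C, down 1 to I, left 1 to H — 7 moves in all.
Check: all required cells visited; 7 ≤ 7 moves.

L M N J D C I H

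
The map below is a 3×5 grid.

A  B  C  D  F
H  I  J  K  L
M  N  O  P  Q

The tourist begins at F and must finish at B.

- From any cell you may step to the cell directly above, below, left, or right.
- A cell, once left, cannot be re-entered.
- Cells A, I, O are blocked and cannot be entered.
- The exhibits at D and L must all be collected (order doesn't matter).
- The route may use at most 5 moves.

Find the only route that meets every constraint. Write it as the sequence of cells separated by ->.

The 5-move cap with required stops at D, L leaves no slack for detours.
Route from F: down 1 to L, left 1 to K, up 1 to D, left 2 to B — 5 moves in all.
Check: all required cells visited; 5 ≤ 5 moves.

F -> L -> K -> D -> C -> B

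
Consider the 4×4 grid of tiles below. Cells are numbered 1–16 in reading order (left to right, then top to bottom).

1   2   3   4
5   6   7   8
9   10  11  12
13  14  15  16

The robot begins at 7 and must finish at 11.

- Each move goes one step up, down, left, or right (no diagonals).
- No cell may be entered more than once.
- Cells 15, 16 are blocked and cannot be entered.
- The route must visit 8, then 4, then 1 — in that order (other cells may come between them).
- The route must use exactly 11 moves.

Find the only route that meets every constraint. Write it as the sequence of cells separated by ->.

The waypoints must appear in the order 8, 4, 1, with no cell reused.
Route from 7: right 1 to 8, up 1 to 4, left 3 to 1, down 3 to 13, right 1 to 14, up 1 to 10, right 1 to 11 — 11 moves in all.
Check: order respected (8 at step 1, 4 at step 2, 1 at step 5); 11 moves as required.

7 -> 8 -> 4 -> 3 -> 2 -> 1 -> 5 -> 9 -> 13 -> 14 -> 10 -> 11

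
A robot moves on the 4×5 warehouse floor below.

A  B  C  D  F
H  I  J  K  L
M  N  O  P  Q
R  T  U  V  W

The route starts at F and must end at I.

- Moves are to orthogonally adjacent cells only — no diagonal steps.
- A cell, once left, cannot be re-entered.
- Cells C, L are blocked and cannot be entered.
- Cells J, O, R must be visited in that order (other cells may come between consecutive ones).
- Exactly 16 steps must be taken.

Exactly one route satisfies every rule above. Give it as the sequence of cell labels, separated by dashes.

F - D - K - J - O - P - Q - W - V - U - T - R - M - H - A - B - I

The waypoints must appear in the order J, O, R, with no cell reused.
Route from F: left to D, down to K, left to J, down to O, 2× right (reaching Q), down to W, 4× left (reaching R), 3× up (reaching A), right to B, down to I — 16 moves in all.
Check: order respected (J at step 3, O at step 4, R at step 11); 16 moves as required.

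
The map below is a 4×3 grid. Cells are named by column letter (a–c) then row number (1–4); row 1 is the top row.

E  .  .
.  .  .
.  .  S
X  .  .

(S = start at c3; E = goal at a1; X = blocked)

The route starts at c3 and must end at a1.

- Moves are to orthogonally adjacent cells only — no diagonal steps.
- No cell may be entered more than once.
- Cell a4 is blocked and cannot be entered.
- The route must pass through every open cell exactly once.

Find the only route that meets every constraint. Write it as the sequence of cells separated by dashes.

c3 - c4 - b4 - b3 - a3 - a2 - b2 - c2 - c1 - b1 - a1

Need to visit all 11 open cells exactly once, starting at c3 and ending at a1.
Cell b4 has only two open neighbours (b3 and c4), so the path must pass straight through it: one of those is the cell it's entered from and the other is where it exits.
Route from c3: down to c4, left to b4, up to b3, left to a3, up to a2, 2× right (reaching c2), up to c1, 2× left (reaching a1) — 10 moves in all.
Check: all 11 open cells covered.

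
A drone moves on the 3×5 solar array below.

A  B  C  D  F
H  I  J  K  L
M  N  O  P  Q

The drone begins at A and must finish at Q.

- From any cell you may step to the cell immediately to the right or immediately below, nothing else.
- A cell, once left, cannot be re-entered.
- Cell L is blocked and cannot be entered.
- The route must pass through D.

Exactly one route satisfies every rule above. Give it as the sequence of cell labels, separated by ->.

A -> B -> C -> D -> K -> P -> Q

Moves only go right or down, so the column and row indices never decrease.
Route from A: right 3 to D, down 2 to P, right 1 to Q — 6 moves in all.
Check: all required cells visited.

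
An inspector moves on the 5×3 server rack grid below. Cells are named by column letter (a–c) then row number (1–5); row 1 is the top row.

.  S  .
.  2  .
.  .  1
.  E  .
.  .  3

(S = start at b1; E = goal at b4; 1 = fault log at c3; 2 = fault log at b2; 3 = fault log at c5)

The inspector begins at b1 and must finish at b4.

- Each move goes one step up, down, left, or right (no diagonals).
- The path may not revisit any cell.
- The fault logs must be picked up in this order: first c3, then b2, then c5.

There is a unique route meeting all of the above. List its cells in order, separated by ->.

b1 -> c1 -> c2 -> c3 -> b3 -> b2 -> a2 -> a3 -> a4 -> a5 -> b5 -> c5 -> c4 -> b4

The waypoints must appear in the order c3, b2, c5, with no cell reused.
Route from b1: right to c1, 2× down (reaching c3), left to b3, up to b2, left to a2, 3× down (reaching a5), 2× right (reaching c5), up to c4, left to b4 — 13 moves in all.
Check: order respected (1 at step 3, 2 at step 5, 3 at step 11).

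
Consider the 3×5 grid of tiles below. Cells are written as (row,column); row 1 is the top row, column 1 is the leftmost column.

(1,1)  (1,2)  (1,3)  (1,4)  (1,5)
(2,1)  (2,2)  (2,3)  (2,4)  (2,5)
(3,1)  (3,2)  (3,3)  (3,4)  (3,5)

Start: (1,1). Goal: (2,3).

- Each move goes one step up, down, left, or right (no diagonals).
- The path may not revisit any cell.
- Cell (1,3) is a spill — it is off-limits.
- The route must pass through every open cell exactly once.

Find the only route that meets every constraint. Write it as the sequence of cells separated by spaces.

Need to visit all 14 open cells exactly once, starting at (1,1) and ending at (2,3).
Cell (1,4) has only two open neighbours ((2,4) and (1,5)), so the path must pass straight through it: one of those is the cell it's entered from and the other is where it exits.
Route from (1,1): right 1 to (1,2), down 1 to (2,2), left 1 to (2,1), down 1 to (3,1), right 4 to (3,5), up 2 to (1,5), left 1 to (1,4), down 1 to (2,4), left 1 to (2,3) — 13 moves in all.
Check: all 14 open cells covered.

(1,1) (1,2) (2,2) (2,1) (3,1) (3,2) (3,3) (3,4) (3,5) (2,5) (1,5) (1,4) (2,4) (2,3)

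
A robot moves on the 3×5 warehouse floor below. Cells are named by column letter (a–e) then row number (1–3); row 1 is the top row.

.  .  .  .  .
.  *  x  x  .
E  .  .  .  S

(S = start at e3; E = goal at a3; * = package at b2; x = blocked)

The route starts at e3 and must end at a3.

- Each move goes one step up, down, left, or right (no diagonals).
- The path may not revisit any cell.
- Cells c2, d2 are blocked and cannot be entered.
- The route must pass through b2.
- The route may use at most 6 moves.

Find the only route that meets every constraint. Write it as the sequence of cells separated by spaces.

The budget equals the shortest possible length, so every move has to be on a shortest route through the required cells.
Route from e3: left 3 to b3, up 1 to b2, left 1 to a2, down 1 to a3 — 6 moves in all.
Check: all required cells visited; 6 ≤ 6 moves.

e3 d3 c3 b3 b2 a2 a3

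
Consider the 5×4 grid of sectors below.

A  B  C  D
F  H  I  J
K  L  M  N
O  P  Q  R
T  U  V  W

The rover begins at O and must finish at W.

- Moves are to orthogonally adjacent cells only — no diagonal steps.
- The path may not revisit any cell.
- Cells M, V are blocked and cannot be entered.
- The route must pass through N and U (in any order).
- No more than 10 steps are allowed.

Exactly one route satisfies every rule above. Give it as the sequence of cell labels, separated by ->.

Any route must reach N and U and still end at W within 10 moves, so the order of the required stops is forced.
Route from O: down 1 to T, right 1 to U, up 3 to H, right 2 to J, down 3 to W — 10 moves in all.
Check: all required cells visited; 10 ≤ 10 moves.

O -> T -> U -> P -> L -> H -> I -> J -> N -> R -> W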